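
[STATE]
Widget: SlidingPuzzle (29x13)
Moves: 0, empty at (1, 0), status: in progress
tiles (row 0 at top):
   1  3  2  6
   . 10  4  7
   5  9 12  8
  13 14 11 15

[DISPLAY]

┌────┬────┬────┬────┐        
│  1 │  3 │  2 │  6 │        
├────┼────┼────┼────┤        
│    │ 10 │  4 │  7 │        
├────┼────┼────┼────┤        
│  5 │  9 │ 12 │  8 │        
├────┼────┼────┼────┤        
│ 13 │ 14 │ 11 │ 15 │        
└────┴────┴────┴────┘        
Moves: 0                     
                             
                             
                             


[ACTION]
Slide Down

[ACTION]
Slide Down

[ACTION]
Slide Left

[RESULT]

┌────┬────┬────┬────┐        
│  3 │    │  2 │  6 │        
├────┼────┼────┼────┤        
│  1 │ 10 │  4 │  7 │        
├────┼────┼────┼────┤        
│  5 │  9 │ 12 │  8 │        
├────┼────┼────┼────┤        
│ 13 │ 14 │ 11 │ 15 │        
└────┴────┴────┴────┘        
Moves: 2                     
                             
                             
                             


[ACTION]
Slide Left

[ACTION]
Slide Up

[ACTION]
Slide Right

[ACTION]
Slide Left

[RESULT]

┌────┬────┬────┬────┐        
│  3 │  2 │  4 │  6 │        
├────┼────┼────┼────┤        
│  1 │ 10 │    │  7 │        
├────┼────┼────┼────┤        
│  5 │  9 │ 12 │  8 │        
├────┼────┼────┼────┤        
│ 13 │ 14 │ 11 │ 15 │        
└────┴────┴────┴────┘        
Moves: 6                     
                             
                             
                             


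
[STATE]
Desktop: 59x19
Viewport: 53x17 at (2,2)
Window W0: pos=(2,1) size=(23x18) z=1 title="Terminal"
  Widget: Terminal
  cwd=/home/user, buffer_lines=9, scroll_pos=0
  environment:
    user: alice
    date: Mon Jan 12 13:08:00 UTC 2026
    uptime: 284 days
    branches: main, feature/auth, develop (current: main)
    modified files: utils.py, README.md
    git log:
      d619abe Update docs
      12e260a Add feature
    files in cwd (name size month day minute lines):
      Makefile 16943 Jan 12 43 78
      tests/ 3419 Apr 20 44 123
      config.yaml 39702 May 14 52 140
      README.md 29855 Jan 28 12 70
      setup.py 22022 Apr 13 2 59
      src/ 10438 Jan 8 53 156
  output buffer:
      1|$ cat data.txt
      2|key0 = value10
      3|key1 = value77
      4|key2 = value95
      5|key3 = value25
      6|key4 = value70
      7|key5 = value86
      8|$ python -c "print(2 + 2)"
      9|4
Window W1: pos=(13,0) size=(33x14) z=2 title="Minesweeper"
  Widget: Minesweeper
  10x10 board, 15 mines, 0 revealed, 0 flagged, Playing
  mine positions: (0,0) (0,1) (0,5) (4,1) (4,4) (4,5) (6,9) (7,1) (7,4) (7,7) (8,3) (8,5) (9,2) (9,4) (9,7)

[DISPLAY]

┃ Terminal ┠───────────────────────────────┨         
┠──────────┃■■■■■■■■■■                     ┃         
┃$ cat data┃■■■■■■■■■■                     ┃         
┃key0 = val┃■■■■■■■■■■                     ┃         
┃key1 = val┃■■■■■■■■■■                     ┃         
┃key2 = val┃■■■■■■■■■■                     ┃         
┃key3 = val┃■■■■■■■■■■                     ┃         
┃key4 = val┃■■■■■■■■■■                     ┃         
┃key5 = val┃■■■■■■■■■■                     ┃         
┃$ python -┃■■■■■■■■■■                     ┃         
┃4         ┃■■■■■■■■■■                     ┃         
┃$ █       ┗━━━━━━━━━━━━━━━━━━━━━━━━━━━━━━━┛         
┃                     ┃                              
┃                     ┃                              
┃                     ┃                              
┃                     ┃                              
┗━━━━━━━━━━━━━━━━━━━━━┛                              


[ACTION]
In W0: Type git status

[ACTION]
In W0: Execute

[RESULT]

┃ Terminal ┠───────────────────────────────┨         
┠──────────┃■■■■■■■■■■                     ┃         
┃key1 = val┃■■■■■■■■■■                     ┃         
┃key2 = val┃■■■■■■■■■■                     ┃         
┃key3 = val┃■■■■■■■■■■                     ┃         
┃key4 = val┃■■■■■■■■■■                     ┃         
┃key5 = val┃■■■■■■■■■■                     ┃         
┃$ python -┃■■■■■■■■■■                     ┃         
┃4         ┃■■■■■■■■■■                     ┃         
┃$ git stat┃■■■■■■■■■■                     ┃         
┃On branch ┃■■■■■■■■■■                     ┃         
┃Changes no┗━━━━━━━━━━━━━━━━━━━━━━━━━━━━━━━┛         
┃                     ┃                              
┃        modified:   u┃                              
┃        modified:   R┃                              
┃$ █                  ┃                              
┗━━━━━━━━━━━━━━━━━━━━━┛                              


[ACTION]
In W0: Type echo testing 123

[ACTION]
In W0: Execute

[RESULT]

┃ Terminal ┠───────────────────────────────┨         
┠──────────┃■■■■■■■■■■                     ┃         
┃key3 = val┃■■■■■■■■■■                     ┃         
┃key4 = val┃■■■■■■■■■■                     ┃         
┃key5 = val┃■■■■■■■■■■                     ┃         
┃$ python -┃■■■■■■■■■■                     ┃         
┃4         ┃■■■■■■■■■■                     ┃         
┃$ git stat┃■■■■■■■■■■                     ┃         
┃On branch ┃■■■■■■■■■■                     ┃         
┃Changes no┃■■■■■■■■■■                     ┃         
┃          ┃■■■■■■■■■■                     ┃         
┃        mo┗━━━━━━━━━━━━━━━━━━━━━━━━━━━━━━━┛         
┃        modified:   R┃                              
┃$ echo testing 123   ┃                              
┃testing 123          ┃                              
┃$ █                  ┃                              
┗━━━━━━━━━━━━━━━━━━━━━┛                              


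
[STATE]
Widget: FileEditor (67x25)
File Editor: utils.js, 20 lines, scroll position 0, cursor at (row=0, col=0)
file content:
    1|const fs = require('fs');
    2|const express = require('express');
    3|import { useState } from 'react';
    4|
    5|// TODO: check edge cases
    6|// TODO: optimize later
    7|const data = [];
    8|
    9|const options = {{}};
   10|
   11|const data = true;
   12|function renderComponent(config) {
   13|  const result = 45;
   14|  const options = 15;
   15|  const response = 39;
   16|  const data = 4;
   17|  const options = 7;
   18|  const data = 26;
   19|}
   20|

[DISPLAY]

█onst fs = require('fs');                                         ▲
const express = require('express');                               █
import { useState } from 'react';                                 ░
                                                                  ░
// TODO: check edge cases                                         ░
// TODO: optimize later                                           ░
const data = [];                                                  ░
                                                                  ░
const options = {{}};                                             ░
                                                                  ░
const data = true;                                                ░
function renderComponent(config) {                                ░
  const result = 45;                                              ░
  const options = 15;                                             ░
  const response = 39;                                            ░
  const data = 4;                                                 ░
  const options = 7;                                              ░
  const data = 26;                                                ░
}                                                                 ░
                                                                  ░
                                                                  ░
                                                                  ░
                                                                  ░
                                                                  ░
                                                                  ▼


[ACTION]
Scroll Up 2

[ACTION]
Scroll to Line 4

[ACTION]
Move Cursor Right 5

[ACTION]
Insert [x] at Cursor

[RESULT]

constx█fs = require('fs');                                        ▲
const express = require('express');                               █
import { useState } from 'react';                                 ░
                                                                  ░
// TODO: check edge cases                                         ░
// TODO: optimize later                                           ░
const data = [];                                                  ░
                                                                  ░
const options = {{}};                                             ░
                                                                  ░
const data = true;                                                ░
function renderComponent(config) {                                ░
  const result = 45;                                              ░
  const options = 15;                                             ░
  const response = 39;                                            ░
  const data = 4;                                                 ░
  const options = 7;                                              ░
  const data = 26;                                                ░
}                                                                 ░
                                                                  ░
                                                                  ░
                                                                  ░
                                                                  ░
                                                                  ░
                                                                  ▼


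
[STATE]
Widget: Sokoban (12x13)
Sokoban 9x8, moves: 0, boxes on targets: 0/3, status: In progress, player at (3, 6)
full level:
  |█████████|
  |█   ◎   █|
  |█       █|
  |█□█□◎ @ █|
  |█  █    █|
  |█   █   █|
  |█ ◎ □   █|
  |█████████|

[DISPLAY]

█████████   
█   ◎   █   
█       █   
█□█□◎ @ █   
█  █    █   
█   █   █   
█ ◎ □   █   
█████████   
Moves: 0  0/
            
            
            
            


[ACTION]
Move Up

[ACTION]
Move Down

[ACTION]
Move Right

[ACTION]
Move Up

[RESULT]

█████████   
█   ◎   █   
█      @█   
█□█□◎   █   
█  █    █   
█   █   █   
█ ◎ □   █   
█████████   
Moves: 4  0/
            
            
            
            


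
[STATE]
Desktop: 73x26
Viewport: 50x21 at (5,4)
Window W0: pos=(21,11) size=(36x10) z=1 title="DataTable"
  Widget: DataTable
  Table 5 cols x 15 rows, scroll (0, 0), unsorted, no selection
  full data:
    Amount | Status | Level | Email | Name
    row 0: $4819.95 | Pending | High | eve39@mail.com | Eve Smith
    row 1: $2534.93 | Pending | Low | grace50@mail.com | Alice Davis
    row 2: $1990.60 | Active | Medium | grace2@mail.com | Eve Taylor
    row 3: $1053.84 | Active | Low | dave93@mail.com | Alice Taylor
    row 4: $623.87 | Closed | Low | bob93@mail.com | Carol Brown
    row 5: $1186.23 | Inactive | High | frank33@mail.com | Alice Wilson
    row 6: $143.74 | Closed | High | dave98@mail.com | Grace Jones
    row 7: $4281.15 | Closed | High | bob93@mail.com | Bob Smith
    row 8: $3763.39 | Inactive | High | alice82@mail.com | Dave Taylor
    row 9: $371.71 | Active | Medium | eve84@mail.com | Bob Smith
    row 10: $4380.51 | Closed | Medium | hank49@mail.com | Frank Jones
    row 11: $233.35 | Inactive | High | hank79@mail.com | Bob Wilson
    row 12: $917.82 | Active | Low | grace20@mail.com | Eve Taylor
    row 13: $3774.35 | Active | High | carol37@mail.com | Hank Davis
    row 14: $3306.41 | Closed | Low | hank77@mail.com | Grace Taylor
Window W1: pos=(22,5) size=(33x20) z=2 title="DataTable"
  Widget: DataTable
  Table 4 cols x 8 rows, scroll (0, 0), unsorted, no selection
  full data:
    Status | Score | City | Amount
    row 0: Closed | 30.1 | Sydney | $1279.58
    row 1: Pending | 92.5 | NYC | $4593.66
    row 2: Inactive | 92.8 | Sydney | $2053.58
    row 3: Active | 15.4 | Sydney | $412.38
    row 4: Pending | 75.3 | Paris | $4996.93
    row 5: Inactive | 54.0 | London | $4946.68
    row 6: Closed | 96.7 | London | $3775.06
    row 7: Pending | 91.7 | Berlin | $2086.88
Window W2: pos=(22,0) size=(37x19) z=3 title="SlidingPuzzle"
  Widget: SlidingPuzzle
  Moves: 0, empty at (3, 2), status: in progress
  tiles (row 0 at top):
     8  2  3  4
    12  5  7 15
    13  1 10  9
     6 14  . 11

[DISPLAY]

                 ┃│  8 │  2 │  3 │  4 │           
                 ┃├────┼────┼────┼────┤           
                 ┃│ 12 │  5 │  7 │ 15 │           
                 ┃├────┼────┼────┼────┤           
                 ┃│ 13 │  1 │ 10 │  9 │           
                 ┃├────┼────┼────┼────┤           
                 ┃│  6 │ 14 │    │ 11 │           
                ┏┃└────┴────┴────┴────┘           
                ┃┃Moves: 0                        
                ┠┃                                
                ┃┃                                
                ┃┃                                
                ┃┃                                
                ┃┃                                
                ┃┗━━━━━━━━━━━━━━━━━━━━━━━━━━━━━━━━
                ┃┃                               ┃
                ┗┃                               ┃
                 ┃                               ┃
                 ┃                               ┃
                 ┃                               ┃
                 ┗━━━━━━━━━━━━━━━━━━━━━━━━━━━━━━━┛


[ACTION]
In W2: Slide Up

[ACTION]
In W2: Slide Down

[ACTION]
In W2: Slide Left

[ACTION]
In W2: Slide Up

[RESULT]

                 ┃│  8 │  2 │  3 │  4 │           
                 ┃├────┼────┼────┼────┤           
                 ┃│ 12 │  5 │  7 │ 15 │           
                 ┃├────┼────┼────┼────┤           
                 ┃│ 13 │  1 │  9 │ 11 │           
                 ┃├────┼────┼────┼────┤           
                 ┃│  6 │ 14 │ 10 │    │           
                ┏┃└────┴────┴────┴────┘           
                ┃┃Moves: 3                        
                ┠┃                                
                ┃┃                                
                ┃┃                                
                ┃┃                                
                ┃┃                                
                ┃┗━━━━━━━━━━━━━━━━━━━━━━━━━━━━━━━━
                ┃┃                               ┃
                ┗┃                               ┃
                 ┃                               ┃
                 ┃                               ┃
                 ┃                               ┃
                 ┗━━━━━━━━━━━━━━━━━━━━━━━━━━━━━━━┛


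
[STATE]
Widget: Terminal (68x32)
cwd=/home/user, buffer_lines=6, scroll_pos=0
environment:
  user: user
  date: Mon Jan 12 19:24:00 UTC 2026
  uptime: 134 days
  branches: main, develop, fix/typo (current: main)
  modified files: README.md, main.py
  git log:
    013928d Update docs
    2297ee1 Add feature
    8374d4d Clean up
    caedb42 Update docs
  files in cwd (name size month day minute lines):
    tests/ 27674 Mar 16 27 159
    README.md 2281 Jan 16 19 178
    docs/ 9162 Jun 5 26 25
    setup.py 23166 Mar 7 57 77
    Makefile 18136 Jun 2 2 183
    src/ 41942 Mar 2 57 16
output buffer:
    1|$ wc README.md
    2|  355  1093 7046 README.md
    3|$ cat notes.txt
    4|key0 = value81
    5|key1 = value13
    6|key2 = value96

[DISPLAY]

$ wc README.md                                                      
  355  1093 7046 README.md                                          
$ cat notes.txt                                                     
key0 = value81                                                      
key1 = value13                                                      
key2 = value96                                                      
$ █                                                                 
                                                                    
                                                                    
                                                                    
                                                                    
                                                                    
                                                                    
                                                                    
                                                                    
                                                                    
                                                                    
                                                                    
                                                                    
                                                                    
                                                                    
                                                                    
                                                                    
                                                                    
                                                                    
                                                                    
                                                                    
                                                                    
                                                                    
                                                                    
                                                                    
                                                                    


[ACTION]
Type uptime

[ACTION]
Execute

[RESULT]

$ wc README.md                                                      
  355  1093 7046 README.md                                          
$ cat notes.txt                                                     
key0 = value81                                                      
key1 = value13                                                      
key2 = value96                                                      
$ uptime                                                            
 10:00  up 134 days                                                 
$ █                                                                 
                                                                    
                                                                    
                                                                    
                                                                    
                                                                    
                                                                    
                                                                    
                                                                    
                                                                    
                                                                    
                                                                    
                                                                    
                                                                    
                                                                    
                                                                    
                                                                    
                                                                    
                                                                    
                                                                    
                                                                    
                                                                    
                                                                    
                                                                    


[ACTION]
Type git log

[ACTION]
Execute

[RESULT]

$ wc README.md                                                      
  355  1093 7046 README.md                                          
$ cat notes.txt                                                     
key0 = value81                                                      
key1 = value13                                                      
key2 = value96                                                      
$ uptime                                                            
 10:00  up 134 days                                                 
$ git log                                                           
013928d Update docs                                                 
2297ee1 Add feature                                                 
8374d4d Clean up                                                    
caedb42 Update docs                                                 
$ █                                                                 
                                                                    
                                                                    
                                                                    
                                                                    
                                                                    
                                                                    
                                                                    
                                                                    
                                                                    
                                                                    
                                                                    
                                                                    
                                                                    
                                                                    
                                                                    
                                                                    
                                                                    
                                                                    


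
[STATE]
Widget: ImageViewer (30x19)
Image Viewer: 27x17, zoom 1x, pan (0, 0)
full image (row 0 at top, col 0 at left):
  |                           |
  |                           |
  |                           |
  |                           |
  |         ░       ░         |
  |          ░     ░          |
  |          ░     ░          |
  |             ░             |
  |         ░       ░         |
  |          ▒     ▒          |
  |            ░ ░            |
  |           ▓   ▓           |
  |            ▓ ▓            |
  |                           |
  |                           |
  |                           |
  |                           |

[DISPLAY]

                              
                              
                              
                              
         ░       ░            
          ░     ░             
          ░     ░             
             ░                
         ░       ░            
          ▒     ▒             
            ░ ░               
           ▓   ▓              
            ▓ ▓               
                              
                              
                              
                              
                              
                              


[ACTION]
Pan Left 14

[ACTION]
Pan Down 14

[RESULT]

                              
                              
                              
                              
                              
                              
                              
                              
                              
                              
                              
                              
                              
                              
                              
                              
                              
                              
                              


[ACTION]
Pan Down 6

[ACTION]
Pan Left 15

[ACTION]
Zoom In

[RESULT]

                        ░░  ░░
                        ░░  ░░
                      ▓▓      
                      ▓▓      
                        ▓▓  ▓▓
                        ▓▓  ▓▓
                              
                              
                              
                              
                              
                              
                              
                              
                              
                              
                              
                              
                              


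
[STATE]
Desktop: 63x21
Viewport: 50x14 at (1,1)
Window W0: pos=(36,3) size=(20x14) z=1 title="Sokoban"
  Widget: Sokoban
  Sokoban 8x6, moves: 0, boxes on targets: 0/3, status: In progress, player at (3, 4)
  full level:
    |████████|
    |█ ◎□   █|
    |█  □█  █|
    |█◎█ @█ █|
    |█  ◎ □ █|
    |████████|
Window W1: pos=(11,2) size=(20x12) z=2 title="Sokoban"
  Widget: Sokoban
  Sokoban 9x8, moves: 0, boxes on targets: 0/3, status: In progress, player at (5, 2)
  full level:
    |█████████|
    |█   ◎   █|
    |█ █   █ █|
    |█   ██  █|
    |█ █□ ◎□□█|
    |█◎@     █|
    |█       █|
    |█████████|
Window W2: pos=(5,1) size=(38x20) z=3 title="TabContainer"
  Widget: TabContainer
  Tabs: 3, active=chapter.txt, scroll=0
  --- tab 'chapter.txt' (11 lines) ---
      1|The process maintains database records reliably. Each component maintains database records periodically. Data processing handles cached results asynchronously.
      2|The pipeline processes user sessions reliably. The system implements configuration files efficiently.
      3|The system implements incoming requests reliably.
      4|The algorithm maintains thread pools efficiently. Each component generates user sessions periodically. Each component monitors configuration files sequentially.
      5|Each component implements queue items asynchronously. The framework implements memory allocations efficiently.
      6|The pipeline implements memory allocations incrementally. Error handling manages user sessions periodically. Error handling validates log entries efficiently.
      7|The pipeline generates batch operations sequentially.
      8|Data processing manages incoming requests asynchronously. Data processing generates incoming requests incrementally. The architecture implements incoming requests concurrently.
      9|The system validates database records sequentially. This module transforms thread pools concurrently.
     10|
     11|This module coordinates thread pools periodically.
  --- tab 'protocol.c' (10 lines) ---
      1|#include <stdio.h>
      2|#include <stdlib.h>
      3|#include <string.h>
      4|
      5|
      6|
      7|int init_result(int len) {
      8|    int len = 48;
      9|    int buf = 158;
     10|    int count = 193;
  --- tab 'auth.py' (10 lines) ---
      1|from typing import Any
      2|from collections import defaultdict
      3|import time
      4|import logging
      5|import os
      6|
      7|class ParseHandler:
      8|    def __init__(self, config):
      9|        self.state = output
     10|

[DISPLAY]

    ┏━━━━━━━━━━━━━━━━━━━━━━━━━━━━━━━━━━━━┓        
    ┃ TabContainer                       ┃        
    ┠────────────────────────────────────┨━━━━━━━━
    ┃[chapter.txt]│ protocol.c │ auth.py ┃an      
    ┃────────────────────────────────────┃────────
    ┃The process maintains database recor┃██      
    ┃The pipeline processes user sessions┃ █      
    ┃The system implements incoming reque┃ █      
    ┃The algorithm maintains thread pools┃ █      
    ┃Each component implements queue item┃ █      
    ┃The pipeline implements memory alloc┃██      
    ┃The pipeline generates batch operati┃ 0  0/3 
    ┃Data processing manages incoming req┃        
    ┃The system validates database record┃        


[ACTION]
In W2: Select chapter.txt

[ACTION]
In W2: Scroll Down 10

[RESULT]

    ┏━━━━━━━━━━━━━━━━━━━━━━━━━━━━━━━━━━━━┓        
    ┃ TabContainer                       ┃        
    ┠────────────────────────────────────┨━━━━━━━━
    ┃[chapter.txt]│ protocol.c │ auth.py ┃an      
    ┃────────────────────────────────────┃────────
    ┃This module coordinates thread pools┃██      
    ┃                                    ┃ █      
    ┃                                    ┃ █      
    ┃                                    ┃ █      
    ┃                                    ┃ █      
    ┃                                    ┃██      
    ┃                                    ┃ 0  0/3 
    ┃                                    ┃        
    ┃                                    ┃        


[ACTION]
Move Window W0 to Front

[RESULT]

    ┏━━━━━━━━━━━━━━━━━━━━━━━━━━━━━━━━━━━━┓        
    ┃ TabContainer                       ┃        
    ┠──────────────────────────────┏━━━━━━━━━━━━━━
    ┃[chapter.txt]│ protocol.c │ au┃ Sokoban      
    ┃──────────────────────────────┠──────────────
    ┃This module coordinates thread┃████████      
    ┃                              ┃█ ◎□   █      
    ┃                              ┃█  □█  █      
    ┃                              ┃█◎█ @█ █      
    ┃                              ┃█  ◎ □ █      
    ┃                              ┃████████      
    ┃                              ┃Moves: 0  0/3 
    ┃                              ┃              
    ┃                              ┃              


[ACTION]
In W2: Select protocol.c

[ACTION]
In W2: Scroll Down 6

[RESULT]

    ┏━━━━━━━━━━━━━━━━━━━━━━━━━━━━━━━━━━━━┓        
    ┃ TabContainer                       ┃        
    ┠──────────────────────────────┏━━━━━━━━━━━━━━
    ┃ chapter.txt │[protocol.c]│ au┃ Sokoban      
    ┃──────────────────────────────┠──────────────
    ┃int init_result(int len) {    ┃████████      
    ┃    int len = 48;             ┃█ ◎□   █      
    ┃    int buf = 158;            ┃█  □█  █      
    ┃    int count = 193;          ┃█◎█ @█ █      
    ┃                              ┃█  ◎ □ █      
    ┃                              ┃████████      
    ┃                              ┃Moves: 0  0/3 
    ┃                              ┃              
    ┃                              ┃              


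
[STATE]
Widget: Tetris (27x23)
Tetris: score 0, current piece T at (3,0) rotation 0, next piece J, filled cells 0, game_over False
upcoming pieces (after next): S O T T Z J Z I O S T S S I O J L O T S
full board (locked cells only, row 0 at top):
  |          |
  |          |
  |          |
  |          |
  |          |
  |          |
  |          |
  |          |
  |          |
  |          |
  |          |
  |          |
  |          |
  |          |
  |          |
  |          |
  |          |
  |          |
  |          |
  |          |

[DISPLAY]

    ▒     │Next:           
   ▒▒▒    │█               
          │███             
          │                
          │                
          │                
          │Score:          
          │0               
          │                
          │                
          │                
          │                
          │                
          │                
          │                
          │                
          │                
          │                
          │                
          │                
          │                
          │                
          │                


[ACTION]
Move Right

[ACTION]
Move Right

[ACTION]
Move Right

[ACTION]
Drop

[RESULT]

          │Next:           
       ▒  │█               
      ▒▒▒ │███             
          │                
          │                
          │                
          │Score:          
          │0               
          │                
          │                
          │                
          │                
          │                
          │                
          │                
          │                
          │                
          │                
          │                
          │                
          │                
          │                
          │                


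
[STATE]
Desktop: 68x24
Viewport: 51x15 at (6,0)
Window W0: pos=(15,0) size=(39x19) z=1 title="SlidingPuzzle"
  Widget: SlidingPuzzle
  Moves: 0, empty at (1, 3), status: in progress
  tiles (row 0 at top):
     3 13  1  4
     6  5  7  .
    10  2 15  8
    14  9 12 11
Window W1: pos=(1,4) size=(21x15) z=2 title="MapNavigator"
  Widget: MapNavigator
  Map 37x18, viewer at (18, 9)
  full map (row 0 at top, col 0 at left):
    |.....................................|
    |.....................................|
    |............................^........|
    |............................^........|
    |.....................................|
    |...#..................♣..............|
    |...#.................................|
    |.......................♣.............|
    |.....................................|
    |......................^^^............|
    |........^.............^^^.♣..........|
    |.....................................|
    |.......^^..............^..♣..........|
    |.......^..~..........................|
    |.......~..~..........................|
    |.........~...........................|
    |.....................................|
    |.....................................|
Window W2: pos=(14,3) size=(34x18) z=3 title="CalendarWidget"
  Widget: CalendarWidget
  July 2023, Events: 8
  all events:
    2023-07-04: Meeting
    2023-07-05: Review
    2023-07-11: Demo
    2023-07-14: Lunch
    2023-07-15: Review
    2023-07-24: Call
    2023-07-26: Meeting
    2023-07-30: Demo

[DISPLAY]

         ┏━━━━━━━━━━━━━━━━━━━━━━━━━━━━━━━━━━━━━┓   
         ┃ SlidingPuzzle                       ┃   
         ┠─────────────────────────────────────┨   
        ┏━━━━━━━━━━━━━━━━━━━━━━━━━━━━━━━━┓     ┃   
━━━━━━━━┃ CalendarWidget                 ┃     ┃   
Navigato┠────────────────────────────────┨     ┃   
────────┃           July 2023            ┃     ┃   
........┃Mo Tu We Th Fr Sa Su            ┃     ┃   
........┃                1  2            ┃     ┃   
........┃ 3  4*  5*  6  7  8  9          ┃     ┃   
........┃10 11* 12 13 14* 15* 16         ┃     ┃   
........┃17 18 19 20 21 22 23            ┃     ┃   
.....@..┃24* 25 26* 27 28 29 30*         ┃     ┃   
........┃31                              ┃     ┃   
........┃                                ┃     ┃   


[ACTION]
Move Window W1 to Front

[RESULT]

         ┏━━━━━━━━━━━━━━━━━━━━━━━━━━━━━━━━━━━━━┓   
         ┃ SlidingPuzzle                       ┃   
         ┠─────────────────────────────────────┨   
        ┏━━━━━━━━━━━━━━━━━━━━━━━━━━━━━━━━┓     ┃   
━━━━━━━━━━━━━━━┓arWidget                 ┃     ┃   
Navigator      ┃─────────────────────────┨     ┃   
───────────────┨    July 2023            ┃     ┃   
...............┃e Th Fr Sa Su            ┃     ┃   
.........♣.....┃         1  2            ┃     ┃   
...............┃ 5*  6  7  8  9          ┃     ┃   
..........♣....┃12 13 14* 15* 16         ┃     ┃   
...............┃9 20 21 22 23            ┃     ┃   
.....@...^^^...┃26* 27 28 29 30*         ┃     ┃   
.........^^^.♣.┃                         ┃     ┃   
...............┃                         ┃     ┃   


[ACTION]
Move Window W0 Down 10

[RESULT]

                                                   
                                                   
                                                   
        ┏━━━━━━━━━━━━━━━━━━━━━━━━━━━━━━━━┓         
━━━━━━━━━━━━━━━┓arWidget                 ┃         
Navigator      ┃─────────────────────────┨━━━━━┓   
───────────────┨    July 2023            ┃     ┃   
...............┃e Th Fr Sa Su            ┃─────┨   
.........♣.....┃         1  2            ┃     ┃   
...............┃ 5*  6  7  8  9          ┃     ┃   
..........♣....┃12 13 14* 15* 16         ┃     ┃   
...............┃9 20 21 22 23            ┃     ┃   
.....@...^^^...┃26* 27 28 29 30*         ┃     ┃   
.........^^^.♣.┃                         ┃     ┃   
...............┃                         ┃     ┃   


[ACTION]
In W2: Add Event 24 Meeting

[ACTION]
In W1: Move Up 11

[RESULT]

                                                   
                                                   
                                                   
        ┏━━━━━━━━━━━━━━━━━━━━━━━━━━━━━━━━┓         
━━━━━━━━━━━━━━━┓arWidget                 ┃         
Navigator      ┃─────────────────────────┨━━━━━┓   
───────────────┨    July 2023            ┃     ┃   
               ┃e Th Fr Sa Su            ┃─────┨   
               ┃         1  2            ┃     ┃   
               ┃ 5*  6  7  8  9          ┃     ┃   
               ┃12 13 14* 15* 16         ┃     ┃   
               ┃9 20 21 22 23            ┃     ┃   
.....@.........┃26* 27 28 29 30*         ┃     ┃   
...............┃                         ┃     ┃   
...............┃                         ┃     ┃   
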